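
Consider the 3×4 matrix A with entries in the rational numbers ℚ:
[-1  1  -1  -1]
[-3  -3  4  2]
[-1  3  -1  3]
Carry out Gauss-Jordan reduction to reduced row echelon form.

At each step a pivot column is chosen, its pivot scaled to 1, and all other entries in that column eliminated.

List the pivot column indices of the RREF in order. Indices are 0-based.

step 1: normalize row 0 (÷-1) = (1, -1, 1, 1)
  row 1: subtract -3×row0 = (0, -6, 7, 5)
  row 2: subtract -1×row0 = (0, 2, 0, 4)
step 2: normalize row 1 (÷-6) = (0, 1, -7/6, -5/6)
  row 0: subtract -1×row1 = (1, 0, -1/6, 1/6)
  row 2: subtract 2×row1 = (0, 0, 7/3, 17/3)
step 3: normalize row 2 (÷7/3) = (0, 0, 1, 17/7)
  row 0: subtract -1/6×row2 = (1, 0, 0, 4/7)
  row 1: subtract -7/6×row2 = (0, 1, 0, 2)

pivot columns: 0, 1, 2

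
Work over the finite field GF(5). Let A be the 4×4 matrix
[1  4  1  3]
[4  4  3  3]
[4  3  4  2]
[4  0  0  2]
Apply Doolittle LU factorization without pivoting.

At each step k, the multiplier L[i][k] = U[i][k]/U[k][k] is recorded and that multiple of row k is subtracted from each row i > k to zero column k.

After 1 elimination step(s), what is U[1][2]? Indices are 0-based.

U[1][2] = 4

Step 1: pivot at (0,0) is 1.
  row1 ← row1 − (4)·row0  ⇒  L[1][0]=4, U row1=(0, 3, 4, 1)
  row2 ← row2 − (4)·row0  ⇒  L[2][0]=4, U row2=(0, 2, 0, 0)
  row3 ← row3 − (4)·row0  ⇒  L[3][0]=4, U row3=(0, 4, 1, 0)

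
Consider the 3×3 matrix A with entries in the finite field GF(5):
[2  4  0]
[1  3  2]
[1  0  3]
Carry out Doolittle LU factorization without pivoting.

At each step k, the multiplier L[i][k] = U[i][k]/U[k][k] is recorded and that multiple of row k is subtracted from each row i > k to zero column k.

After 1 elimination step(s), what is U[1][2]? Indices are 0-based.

[col 0] pivot 2
  R1 -= 3*R0 → (0, 1, 2)  (L[1][0] := 3)
  R2 -= 3*R0 → (0, 3, 3)  (L[2][0] := 3)

U[1][2] = 2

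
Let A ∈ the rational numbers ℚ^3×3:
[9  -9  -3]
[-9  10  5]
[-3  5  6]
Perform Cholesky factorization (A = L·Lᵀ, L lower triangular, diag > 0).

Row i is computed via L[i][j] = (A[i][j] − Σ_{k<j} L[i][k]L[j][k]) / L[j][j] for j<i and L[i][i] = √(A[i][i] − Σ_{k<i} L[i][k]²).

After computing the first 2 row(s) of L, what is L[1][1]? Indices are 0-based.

Step 1: L[0][0] = √(9) = 3.
  L[1][0] = (-9) / L[0][0] = -3.
Step 2: L[1][1] = √(1) = 1.

L[1][1] = 1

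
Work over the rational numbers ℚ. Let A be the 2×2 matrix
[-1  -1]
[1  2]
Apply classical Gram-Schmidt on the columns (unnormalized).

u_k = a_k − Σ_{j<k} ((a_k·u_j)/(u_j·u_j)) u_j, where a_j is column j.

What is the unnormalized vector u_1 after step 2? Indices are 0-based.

Step 1: u_0 = a_0 = (-1, 1).
Step 2: u_1 = a_1 − (3/2)·u_0 = (1/2, 1/2).

u_1 = (1/2, 1/2)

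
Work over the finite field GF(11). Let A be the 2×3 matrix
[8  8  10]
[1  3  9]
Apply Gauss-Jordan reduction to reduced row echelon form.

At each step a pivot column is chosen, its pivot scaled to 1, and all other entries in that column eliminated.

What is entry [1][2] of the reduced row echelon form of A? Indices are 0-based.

[1] R0 /= 8  ⇒  (1, 1, 4)
     R1 -= 1·R0  ⇒  (0, 2, 5)
[2] R1 /= 2  ⇒  (0, 1, 8)
     R0 -= 1·R1  ⇒  (1, 0, 7)

M[1][2] = 8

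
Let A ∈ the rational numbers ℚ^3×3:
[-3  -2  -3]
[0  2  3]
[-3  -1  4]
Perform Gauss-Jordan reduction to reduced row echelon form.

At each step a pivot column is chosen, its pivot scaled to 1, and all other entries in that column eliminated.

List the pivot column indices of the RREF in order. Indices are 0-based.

pivot(0,0)=-3: scale R0 → (1, 2/3, 1)
  clear (2,0): R2 −= (-3)R0 → (0, 1, 7)
pivot(1,1)=2: scale R1 → (0, 1, 3/2)
  clear (0,1): R0 −= (2/3)R1 → (1, 0, 0)
  clear (2,1): R2 −= (1)R1 → (0, 0, 11/2)
pivot(2,2)=11/2: scale R2 → (0, 0, 1)
  clear (1,2): R1 −= (3/2)R2 → (0, 1, 0)

pivot columns: 0, 1, 2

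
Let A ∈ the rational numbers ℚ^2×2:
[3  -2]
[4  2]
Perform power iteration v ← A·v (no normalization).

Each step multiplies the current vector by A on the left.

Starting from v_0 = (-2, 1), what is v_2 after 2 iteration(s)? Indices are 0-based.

v_2 = (-12, -44)

v_0 = (-2, 1).
v_1 = A·v_0 = (-8, -6).
v_2 = A·v_1 = (-12, -44).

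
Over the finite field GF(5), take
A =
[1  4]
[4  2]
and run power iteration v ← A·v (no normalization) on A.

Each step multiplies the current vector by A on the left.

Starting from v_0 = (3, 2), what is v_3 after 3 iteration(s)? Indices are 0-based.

v_3 = (4, 2)

v_0 = (3, 2).
v_1 = A·v_0 = (1, 1).
v_2 = A·v_1 = (0, 1).
v_3 = A·v_2 = (4, 2).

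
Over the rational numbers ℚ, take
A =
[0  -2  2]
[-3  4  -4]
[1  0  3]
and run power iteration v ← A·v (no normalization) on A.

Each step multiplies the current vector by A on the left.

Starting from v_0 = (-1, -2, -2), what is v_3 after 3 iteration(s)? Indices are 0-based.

v_0 = (-1, -2, -2).
v_1 = A·v_0 = (0, 3, -7).
v_2 = A·v_1 = (-20, 40, -21).
v_3 = A·v_2 = (-122, 304, -83).

v_3 = (-122, 304, -83)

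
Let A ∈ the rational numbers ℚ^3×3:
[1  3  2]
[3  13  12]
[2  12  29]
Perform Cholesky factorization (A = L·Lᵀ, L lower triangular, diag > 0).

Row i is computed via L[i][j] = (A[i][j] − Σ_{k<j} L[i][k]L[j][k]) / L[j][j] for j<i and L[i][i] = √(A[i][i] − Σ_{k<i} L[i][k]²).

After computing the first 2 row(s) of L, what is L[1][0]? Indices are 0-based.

L[1][0] = 3

Step 1: L[0][0] = √(1) = 1.
  L[1][0] = (3) / L[0][0] = 3.
Step 2: L[1][1] = √(4) = 2.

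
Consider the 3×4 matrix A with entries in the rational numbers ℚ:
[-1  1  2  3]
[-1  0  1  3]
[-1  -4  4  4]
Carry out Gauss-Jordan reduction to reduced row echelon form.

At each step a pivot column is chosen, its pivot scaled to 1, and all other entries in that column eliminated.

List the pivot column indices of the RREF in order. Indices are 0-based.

pivot columns: 0, 1, 2

pivot(0,0)=-1: scale R0 → (1, -1, -2, -3)
  clear (1,0): R1 −= (-1)R0 → (0, -1, -1, 0)
  clear (2,0): R2 −= (-1)R0 → (0, -5, 2, 1)
pivot(1,1)=-1: scale R1 → (0, 1, 1, 0)
  clear (0,1): R0 −= (-1)R1 → (1, 0, -1, -3)
  clear (2,1): R2 −= (-5)R1 → (0, 0, 7, 1)
pivot(2,2)=7: scale R2 → (0, 0, 1, 1/7)
  clear (0,2): R0 −= (-1)R2 → (1, 0, 0, -20/7)
  clear (1,2): R1 −= (1)R2 → (0, 1, 0, -1/7)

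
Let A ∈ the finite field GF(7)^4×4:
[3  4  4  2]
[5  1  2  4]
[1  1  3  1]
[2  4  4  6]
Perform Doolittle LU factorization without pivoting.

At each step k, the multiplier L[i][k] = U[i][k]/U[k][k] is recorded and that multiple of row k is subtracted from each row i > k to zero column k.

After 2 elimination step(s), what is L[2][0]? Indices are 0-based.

Step 1: pivot at (0,0) is 3.
  row1 ← row1 − (4)·row0  ⇒  L[1][0]=4, U row1=(0, 6, 0, 3)
  row2 ← row2 − (5)·row0  ⇒  L[2][0]=5, U row2=(0, 2, 4, 5)
  row3 ← row3 − (3)·row0  ⇒  L[3][0]=3, U row3=(0, 6, 6, 0)
Step 2: pivot at (1,1) is 6.
  row2 ← row2 − (5)·row1  ⇒  L[2][1]=5, U row2=(0, 0, 4, 4)
  row3 ← row3 − (1)·row1  ⇒  L[3][1]=1, U row3=(0, 0, 6, 4)

L[2][0] = 5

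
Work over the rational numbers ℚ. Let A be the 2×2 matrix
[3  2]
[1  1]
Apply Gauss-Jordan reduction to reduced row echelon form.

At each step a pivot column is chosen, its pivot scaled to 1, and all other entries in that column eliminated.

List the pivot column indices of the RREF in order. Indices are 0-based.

pivot columns: 0, 1

step 1: normalize row 0 (÷3) = (1, 2/3)
  row 1: subtract 1×row0 = (0, 1/3)
step 2: normalize row 1 (÷1/3) = (0, 1)
  row 0: subtract 2/3×row1 = (1, 0)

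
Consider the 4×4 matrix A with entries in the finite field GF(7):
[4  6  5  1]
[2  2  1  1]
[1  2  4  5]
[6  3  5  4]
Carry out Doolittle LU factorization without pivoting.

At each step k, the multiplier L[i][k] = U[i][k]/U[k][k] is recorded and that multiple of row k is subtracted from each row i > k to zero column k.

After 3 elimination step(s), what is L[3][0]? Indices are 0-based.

[col 0] pivot 4
  R1 -= 4*R0 → (0, 6, 2, 4)  (L[1][0] := 4)
  R2 -= 2*R0 → (0, 4, 1, 3)  (L[2][0] := 2)
  R3 -= 5*R0 → (0, 1, 1, 6)  (L[3][0] := 5)
[col 1] pivot 6
  R2 -= 3*R1 → (0, 0, 2, 5)  (L[2][1] := 3)
  R3 -= 6*R1 → (0, 0, 3, 3)  (L[3][1] := 6)
[col 2] pivot 2
  R3 -= 5*R2 → (0, 0, 0, 6)  (L[3][2] := 5)

L[3][0] = 5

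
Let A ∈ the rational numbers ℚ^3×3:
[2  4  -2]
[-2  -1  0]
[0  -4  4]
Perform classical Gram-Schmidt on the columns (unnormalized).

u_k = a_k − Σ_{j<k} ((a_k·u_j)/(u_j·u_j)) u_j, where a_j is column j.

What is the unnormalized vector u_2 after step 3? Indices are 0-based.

u_2 = (16/41, 16/41, 12/41)

Step 1: u_0 = a_0 = (2, -2, 0).
Step 2: u_1 = a_1 − (5/4)·u_0 = (3/2, 3/2, -4).
Step 3: u_2 = a_2 − (-1/2)·u_0 − (-38/41)·u_1 = (16/41, 16/41, 12/41).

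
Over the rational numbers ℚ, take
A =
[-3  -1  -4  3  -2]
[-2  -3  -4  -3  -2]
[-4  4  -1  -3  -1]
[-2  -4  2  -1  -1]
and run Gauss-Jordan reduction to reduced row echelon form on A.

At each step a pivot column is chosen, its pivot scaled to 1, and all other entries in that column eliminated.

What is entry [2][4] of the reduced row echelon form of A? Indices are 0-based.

M[2][4] = 34/177

[1] R0 /= -3  ⇒  (1, 1/3, 4/3, -1, 2/3)
     R1 -= -2·R0  ⇒  (0, -7/3, -4/3, -5, -2/3)
     R2 -= -4·R0  ⇒  (0, 16/3, 13/3, -7, 5/3)
     R3 -= -2·R0  ⇒  (0, -10/3, 14/3, -3, 1/3)
[2] R1 /= -7/3  ⇒  (0, 1, 4/7, 15/7, 2/7)
     R0 -= 1/3·R1  ⇒  (1, 0, 8/7, -12/7, 4/7)
     R2 -= 16/3·R1  ⇒  (0, 0, 9/7, -129/7, 1/7)
     R3 -= -10/3·R1  ⇒  (0, 0, 46/7, 29/7, 9/7)
[3] R2 /= 9/7  ⇒  (0, 0, 1, -43/3, 1/9)
     R0 -= 8/7·R2  ⇒  (1, 0, 0, 44/3, 4/9)
     R1 -= 4/7·R2  ⇒  (0, 1, 0, 31/3, 2/9)
     R3 -= 46/7·R2  ⇒  (0, 0, 0, 295/3, 5/9)
[4] R3 /= 295/3  ⇒  (0, 0, 0, 1, 1/177)
     R0 -= 44/3·R3  ⇒  (1, 0, 0, 0, 64/177)
     R1 -= 31/3·R3  ⇒  (0, 1, 0, 0, 29/177)
     R2 -= -43/3·R3  ⇒  (0, 0, 1, 0, 34/177)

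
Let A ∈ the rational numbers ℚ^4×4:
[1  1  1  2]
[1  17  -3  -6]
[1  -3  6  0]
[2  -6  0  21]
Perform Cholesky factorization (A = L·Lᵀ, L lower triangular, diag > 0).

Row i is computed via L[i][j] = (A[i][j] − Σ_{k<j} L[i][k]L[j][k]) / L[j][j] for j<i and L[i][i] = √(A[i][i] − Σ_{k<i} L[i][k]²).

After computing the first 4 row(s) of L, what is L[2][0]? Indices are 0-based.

Step 1: L[0][0] = √(1) = 1.
  L[1][0] = (1) / L[0][0] = 1.
Step 2: L[1][1] = √(16) = 4.
  L[2][0] = (1) / L[0][0] = 1.
  L[2][1] = (-4) / L[1][1] = -1.
Step 3: L[2][2] = √(4) = 2.
  L[3][0] = (2) / L[0][0] = 2.
  L[3][1] = (-8) / L[1][1] = -2.
  L[3][2] = (-4) / L[2][2] = -2.
Step 4: L[3][3] = √(9) = 3.

L[2][0] = 1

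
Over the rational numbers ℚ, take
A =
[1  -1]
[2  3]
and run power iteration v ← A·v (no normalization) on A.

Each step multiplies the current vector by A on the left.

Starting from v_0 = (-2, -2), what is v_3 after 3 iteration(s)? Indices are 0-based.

v_0 = (-2, -2).
v_1 = A·v_0 = (0, -10).
v_2 = A·v_1 = (10, -30).
v_3 = A·v_2 = (40, -70).

v_3 = (40, -70)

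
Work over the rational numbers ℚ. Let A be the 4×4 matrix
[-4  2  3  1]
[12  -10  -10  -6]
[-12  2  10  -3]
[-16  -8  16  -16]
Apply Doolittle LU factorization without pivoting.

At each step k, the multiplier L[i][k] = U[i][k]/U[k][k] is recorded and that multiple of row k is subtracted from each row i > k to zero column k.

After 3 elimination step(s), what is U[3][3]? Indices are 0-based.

[col 0] pivot -4
  R1 -= -3*R0 → (0, -4, -1, -3)  (L[1][0] := -3)
  R2 -= 3*R0 → (0, -4, 1, -6)  (L[2][0] := 3)
  R3 -= 4*R0 → (0, -16, 4, -20)  (L[3][0] := 4)
[col 1] pivot -4
  R2 -= 1*R1 → (0, 0, 2, -3)  (L[2][1] := 1)
  R3 -= 4*R1 → (0, 0, 8, -8)  (L[3][1] := 4)
[col 2] pivot 2
  R3 -= 4*R2 → (0, 0, 0, 4)  (L[3][2] := 4)

U[3][3] = 4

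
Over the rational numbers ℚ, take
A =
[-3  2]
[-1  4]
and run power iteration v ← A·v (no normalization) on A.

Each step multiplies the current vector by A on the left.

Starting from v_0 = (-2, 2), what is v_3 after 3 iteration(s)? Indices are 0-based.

v_3 = (90, 130)

v_0 = (-2, 2).
v_1 = A·v_0 = (10, 10).
v_2 = A·v_1 = (-10, 30).
v_3 = A·v_2 = (90, 130).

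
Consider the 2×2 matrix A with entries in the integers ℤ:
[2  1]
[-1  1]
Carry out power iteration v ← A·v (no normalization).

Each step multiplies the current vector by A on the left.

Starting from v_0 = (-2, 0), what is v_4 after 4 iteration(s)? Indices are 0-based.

v_0 = (-2, 0).
v_1 = A·v_0 = (-4, 2).
v_2 = A·v_1 = (-6, 6).
v_3 = A·v_2 = (-6, 12).
v_4 = A·v_3 = (0, 18).

v_4 = (0, 18)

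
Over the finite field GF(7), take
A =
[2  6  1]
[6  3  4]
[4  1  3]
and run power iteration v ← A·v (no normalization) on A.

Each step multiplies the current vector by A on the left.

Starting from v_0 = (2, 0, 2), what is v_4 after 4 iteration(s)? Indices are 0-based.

v_0 = (2, 0, 2).
v_1 = A·v_0 = (6, 6, 0).
v_2 = A·v_1 = (6, 5, 2).
v_3 = A·v_2 = (2, 3, 0).
v_4 = A·v_3 = (1, 0, 4).

v_4 = (1, 0, 4)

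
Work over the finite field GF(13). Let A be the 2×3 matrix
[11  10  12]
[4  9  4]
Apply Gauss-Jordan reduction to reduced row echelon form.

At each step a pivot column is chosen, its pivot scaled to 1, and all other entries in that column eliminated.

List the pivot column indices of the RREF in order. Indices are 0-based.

step 1: normalize row 0 (÷11) = (1, 8, 7)
  row 1: subtract 4×row0 = (0, 3, 2)
step 2: normalize row 1 (÷3) = (0, 1, 5)
  row 0: subtract 8×row1 = (1, 0, 6)

pivot columns: 0, 1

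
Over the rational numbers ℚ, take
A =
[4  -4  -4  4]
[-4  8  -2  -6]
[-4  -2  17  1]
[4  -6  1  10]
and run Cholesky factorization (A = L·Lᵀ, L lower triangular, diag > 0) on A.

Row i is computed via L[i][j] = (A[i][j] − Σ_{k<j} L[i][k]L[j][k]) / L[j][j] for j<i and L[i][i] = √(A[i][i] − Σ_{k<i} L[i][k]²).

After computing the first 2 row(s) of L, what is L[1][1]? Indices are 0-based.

Step 1: L[0][0] = √(4) = 2.
  L[1][0] = (-4) / L[0][0] = -2.
Step 2: L[1][1] = √(4) = 2.

L[1][1] = 2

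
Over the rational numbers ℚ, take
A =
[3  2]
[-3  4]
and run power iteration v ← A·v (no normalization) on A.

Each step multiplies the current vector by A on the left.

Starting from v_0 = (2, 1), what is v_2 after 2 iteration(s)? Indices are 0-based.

v_2 = (20, -32)

v_0 = (2, 1).
v_1 = A·v_0 = (8, -2).
v_2 = A·v_1 = (20, -32).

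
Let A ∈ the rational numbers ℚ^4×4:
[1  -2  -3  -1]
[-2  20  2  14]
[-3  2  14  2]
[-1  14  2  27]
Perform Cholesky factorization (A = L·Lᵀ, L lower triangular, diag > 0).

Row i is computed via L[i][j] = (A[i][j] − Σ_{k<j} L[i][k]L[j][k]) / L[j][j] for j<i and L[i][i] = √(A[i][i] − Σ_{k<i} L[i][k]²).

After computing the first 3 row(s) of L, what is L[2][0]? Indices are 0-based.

Step 1: L[0][0] = √(1) = 1.
  L[1][0] = (-2) / L[0][0] = -2.
Step 2: L[1][1] = √(16) = 4.
  L[2][0] = (-3) / L[0][0] = -3.
  L[2][1] = (-4) / L[1][1] = -1.
Step 3: L[2][2] = √(4) = 2.

L[2][0] = -3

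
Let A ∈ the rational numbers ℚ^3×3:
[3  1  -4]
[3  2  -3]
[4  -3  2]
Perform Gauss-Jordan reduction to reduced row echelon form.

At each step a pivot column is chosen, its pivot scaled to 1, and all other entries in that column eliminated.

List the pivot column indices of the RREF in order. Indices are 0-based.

pivot(0,0)=3: scale R0 → (1, 1/3, -4/3)
  clear (1,0): R1 −= (3)R0 → (0, 1, 1)
  clear (2,0): R2 −= (4)R0 → (0, -13/3, 22/3)
pivot(1,1)=1: scale R1 → (0, 1, 1)
  clear (0,1): R0 −= (1/3)R1 → (1, 0, -5/3)
  clear (2,1): R2 −= (-13/3)R1 → (0, 0, 35/3)
pivot(2,2)=35/3: scale R2 → (0, 0, 1)
  clear (0,2): R0 −= (-5/3)R2 → (1, 0, 0)
  clear (1,2): R1 −= (1)R2 → (0, 1, 0)

pivot columns: 0, 1, 2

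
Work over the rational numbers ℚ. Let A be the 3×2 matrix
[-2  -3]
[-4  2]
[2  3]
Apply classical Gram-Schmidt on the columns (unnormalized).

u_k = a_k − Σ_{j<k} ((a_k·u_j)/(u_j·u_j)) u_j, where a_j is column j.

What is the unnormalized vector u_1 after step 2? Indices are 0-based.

u_1 = (-8/3, 8/3, 8/3)

Step 1: u_0 = a_0 = (-2, -4, 2).
Step 2: u_1 = a_1 − (1/6)·u_0 = (-8/3, 8/3, 8/3).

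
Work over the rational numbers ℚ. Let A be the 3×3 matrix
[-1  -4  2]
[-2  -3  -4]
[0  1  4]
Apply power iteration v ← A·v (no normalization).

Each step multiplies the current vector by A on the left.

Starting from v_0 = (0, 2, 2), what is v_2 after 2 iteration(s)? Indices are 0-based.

v_2 = (80, 10, 26)

v_0 = (0, 2, 2).
v_1 = A·v_0 = (-4, -14, 10).
v_2 = A·v_1 = (80, 10, 26).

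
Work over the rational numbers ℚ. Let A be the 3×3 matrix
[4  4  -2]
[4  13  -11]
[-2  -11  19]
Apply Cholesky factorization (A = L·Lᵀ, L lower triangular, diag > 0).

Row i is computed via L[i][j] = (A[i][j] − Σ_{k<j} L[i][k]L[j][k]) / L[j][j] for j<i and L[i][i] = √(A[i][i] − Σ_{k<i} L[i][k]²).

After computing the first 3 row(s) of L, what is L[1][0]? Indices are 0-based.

Step 1: L[0][0] = √(4) = 2.
  L[1][0] = (4) / L[0][0] = 2.
Step 2: L[1][1] = √(9) = 3.
  L[2][0] = (-2) / L[0][0] = -1.
  L[2][1] = (-9) / L[1][1] = -3.
Step 3: L[2][2] = √(9) = 3.

L[1][0] = 2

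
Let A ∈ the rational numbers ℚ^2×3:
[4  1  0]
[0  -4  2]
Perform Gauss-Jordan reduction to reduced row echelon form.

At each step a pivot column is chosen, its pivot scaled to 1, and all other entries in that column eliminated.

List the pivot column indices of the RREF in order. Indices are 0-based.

pivot(0,0)=4: scale R0 → (1, 1/4, 0)
pivot(1,1)=-4: scale R1 → (0, 1, -1/2)
  clear (0,1): R0 −= (1/4)R1 → (1, 0, 1/8)

pivot columns: 0, 1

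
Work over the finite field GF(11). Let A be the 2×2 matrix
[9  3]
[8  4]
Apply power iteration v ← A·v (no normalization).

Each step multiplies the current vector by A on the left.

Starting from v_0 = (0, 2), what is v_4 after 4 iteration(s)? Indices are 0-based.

v_0 = (0, 2).
v_1 = A·v_0 = (6, 8).
v_2 = A·v_1 = (1, 3).
v_3 = A·v_2 = (7, 9).
v_4 = A·v_3 = (2, 4).

v_4 = (2, 4)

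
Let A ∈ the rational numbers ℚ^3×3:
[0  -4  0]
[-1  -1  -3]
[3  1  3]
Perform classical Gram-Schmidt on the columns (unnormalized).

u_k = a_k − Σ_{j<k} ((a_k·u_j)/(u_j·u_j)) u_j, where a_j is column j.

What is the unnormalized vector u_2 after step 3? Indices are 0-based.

u_2 = (12/41, -72/41, -24/41)

Step 1: u_0 = a_0 = (0, -1, 3).
Step 2: u_1 = a_1 − (2/5)·u_0 = (-4, -3/5, -1/5).
Step 3: u_2 = a_2 − (6/5)·u_0 − (3/41)·u_1 = (12/41, -72/41, -24/41).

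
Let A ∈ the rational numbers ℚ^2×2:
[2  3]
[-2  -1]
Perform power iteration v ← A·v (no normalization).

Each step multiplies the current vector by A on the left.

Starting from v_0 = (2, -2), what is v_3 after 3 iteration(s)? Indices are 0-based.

v_0 = (2, -2).
v_1 = A·v_0 = (-2, -2).
v_2 = A·v_1 = (-10, 6).
v_3 = A·v_2 = (-2, 14).

v_3 = (-2, 14)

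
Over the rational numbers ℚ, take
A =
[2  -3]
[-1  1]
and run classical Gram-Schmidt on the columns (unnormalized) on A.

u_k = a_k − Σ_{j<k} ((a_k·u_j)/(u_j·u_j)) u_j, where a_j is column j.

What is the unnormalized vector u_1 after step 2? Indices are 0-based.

u_1 = (-1/5, -2/5)

Step 1: u_0 = a_0 = (2, -1).
Step 2: u_1 = a_1 − (-7/5)·u_0 = (-1/5, -2/5).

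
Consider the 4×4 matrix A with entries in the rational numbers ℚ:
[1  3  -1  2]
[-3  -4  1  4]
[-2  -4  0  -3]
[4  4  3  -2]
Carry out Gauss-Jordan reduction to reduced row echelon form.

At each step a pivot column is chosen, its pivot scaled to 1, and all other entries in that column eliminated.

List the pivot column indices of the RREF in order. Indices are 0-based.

pivot columns: 0, 1, 2, 3

step 1: normalize row 0 (÷1) = (1, 3, -1, 2)
  row 1: subtract -3×row0 = (0, 5, -2, 10)
  row 2: subtract -2×row0 = (0, 2, -2, 1)
  row 3: subtract 4×row0 = (0, -8, 7, -10)
step 2: normalize row 1 (÷5) = (0, 1, -2/5, 2)
  row 0: subtract 3×row1 = (1, 0, 1/5, -4)
  row 2: subtract 2×row1 = (0, 0, -6/5, -3)
  row 3: subtract -8×row1 = (0, 0, 19/5, 6)
step 3: normalize row 2 (÷-6/5) = (0, 0, 1, 5/2)
  row 0: subtract 1/5×row2 = (1, 0, 0, -9/2)
  row 1: subtract -2/5×row2 = (0, 1, 0, 3)
  row 3: subtract 19/5×row2 = (0, 0, 0, -7/2)
step 4: normalize row 3 (÷-7/2) = (0, 0, 0, 1)
  row 0: subtract -9/2×row3 = (1, 0, 0, 0)
  row 1: subtract 3×row3 = (0, 1, 0, 0)
  row 2: subtract 5/2×row3 = (0, 0, 1, 0)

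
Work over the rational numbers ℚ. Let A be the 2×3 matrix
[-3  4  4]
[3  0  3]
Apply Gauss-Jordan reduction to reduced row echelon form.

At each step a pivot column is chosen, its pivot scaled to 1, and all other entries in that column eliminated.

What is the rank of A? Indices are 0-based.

rank = 2

[1] R0 /= -3  ⇒  (1, -4/3, -4/3)
     R1 -= 3·R0  ⇒  (0, 4, 7)
[2] R1 /= 4  ⇒  (0, 1, 7/4)
     R0 -= -4/3·R1  ⇒  (1, 0, 1)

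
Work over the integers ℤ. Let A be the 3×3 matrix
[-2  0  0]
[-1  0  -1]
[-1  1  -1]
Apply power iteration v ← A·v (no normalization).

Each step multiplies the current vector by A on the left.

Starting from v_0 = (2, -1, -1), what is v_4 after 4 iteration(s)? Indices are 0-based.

v_4 = (32, 23, 10)

v_0 = (2, -1, -1).
v_1 = A·v_0 = (-4, -1, -2).
v_2 = A·v_1 = (8, 6, 5).
v_3 = A·v_2 = (-16, -13, -7).
v_4 = A·v_3 = (32, 23, 10).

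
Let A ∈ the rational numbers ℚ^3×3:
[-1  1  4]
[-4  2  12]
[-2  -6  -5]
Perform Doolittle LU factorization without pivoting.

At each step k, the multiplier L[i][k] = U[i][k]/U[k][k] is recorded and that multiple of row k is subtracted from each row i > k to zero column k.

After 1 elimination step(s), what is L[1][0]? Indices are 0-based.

[col 0] pivot -1
  R1 -= 4*R0 → (0, -2, -4)  (L[1][0] := 4)
  R2 -= 2*R0 → (0, -8, -13)  (L[2][0] := 2)

L[1][0] = 4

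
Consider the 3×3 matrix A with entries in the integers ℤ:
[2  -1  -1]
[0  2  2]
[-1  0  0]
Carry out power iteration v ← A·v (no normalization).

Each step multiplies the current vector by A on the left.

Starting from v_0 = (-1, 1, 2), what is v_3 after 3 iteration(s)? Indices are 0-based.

v_3 = (-53, 38, 17)

v_0 = (-1, 1, 2).
v_1 = A·v_0 = (-5, 6, 1).
v_2 = A·v_1 = (-17, 14, 5).
v_3 = A·v_2 = (-53, 38, 17).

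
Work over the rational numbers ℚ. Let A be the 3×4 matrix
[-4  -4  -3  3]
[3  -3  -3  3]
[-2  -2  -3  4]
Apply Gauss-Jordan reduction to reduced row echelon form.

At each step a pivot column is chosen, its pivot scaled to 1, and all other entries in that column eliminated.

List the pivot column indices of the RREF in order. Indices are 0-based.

pivot columns: 0, 1, 2

[1] R0 /= -4  ⇒  (1, 1, 3/4, -3/4)
     R1 -= 3·R0  ⇒  (0, -6, -21/4, 21/4)
     R2 -= -2·R0  ⇒  (0, 0, -3/2, 5/2)
[2] R1 /= -6  ⇒  (0, 1, 7/8, -7/8)
     R0 -= 1·R1  ⇒  (1, 0, -1/8, 1/8)
[3] R2 /= -3/2  ⇒  (0, 0, 1, -5/3)
     R0 -= -1/8·R2  ⇒  (1, 0, 0, -1/12)
     R1 -= 7/8·R2  ⇒  (0, 1, 0, 7/12)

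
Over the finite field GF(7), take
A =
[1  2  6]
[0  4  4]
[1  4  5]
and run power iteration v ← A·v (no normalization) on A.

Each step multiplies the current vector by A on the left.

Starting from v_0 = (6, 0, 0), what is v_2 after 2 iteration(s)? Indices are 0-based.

v_2 = (0, 3, 1)

v_0 = (6, 0, 0).
v_1 = A·v_0 = (6, 0, 6).
v_2 = A·v_1 = (0, 3, 1).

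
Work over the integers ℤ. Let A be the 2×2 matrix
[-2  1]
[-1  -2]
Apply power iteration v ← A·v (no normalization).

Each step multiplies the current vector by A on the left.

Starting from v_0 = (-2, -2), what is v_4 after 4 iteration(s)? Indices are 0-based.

v_4 = (62, -34)

v_0 = (-2, -2).
v_1 = A·v_0 = (2, 6).
v_2 = A·v_1 = (2, -14).
v_3 = A·v_2 = (-18, 26).
v_4 = A·v_3 = (62, -34).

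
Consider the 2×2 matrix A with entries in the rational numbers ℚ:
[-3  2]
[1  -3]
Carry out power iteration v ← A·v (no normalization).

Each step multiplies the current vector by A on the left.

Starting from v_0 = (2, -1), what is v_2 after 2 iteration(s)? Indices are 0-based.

v_0 = (2, -1).
v_1 = A·v_0 = (-8, 5).
v_2 = A·v_1 = (34, -23).

v_2 = (34, -23)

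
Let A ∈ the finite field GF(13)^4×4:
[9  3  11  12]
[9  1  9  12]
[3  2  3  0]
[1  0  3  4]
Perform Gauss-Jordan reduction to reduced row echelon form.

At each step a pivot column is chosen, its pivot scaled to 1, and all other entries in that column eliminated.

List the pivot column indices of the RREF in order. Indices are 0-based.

step 1: normalize row 0 (÷9) = (1, 9, 7, 10)
  row 1: subtract 9×row0 = (0, 11, 11, 0)
  row 2: subtract 3×row0 = (0, 1, 8, 9)
  row 3: subtract 1×row0 = (0, 4, 9, 7)
step 2: normalize row 1 (÷11) = (0, 1, 1, 0)
  row 0: subtract 9×row1 = (1, 0, 11, 10)
  row 2: subtract 1×row1 = (0, 0, 7, 9)
  row 3: subtract 4×row1 = (0, 0, 5, 7)
step 3: normalize row 2 (÷7) = (0, 0, 1, 5)
  row 0: subtract 11×row2 = (1, 0, 0, 7)
  row 1: subtract 1×row2 = (0, 1, 0, 8)
  row 3: subtract 5×row2 = (0, 0, 0, 8)
step 4: normalize row 3 (÷8) = (0, 0, 0, 1)
  row 0: subtract 7×row3 = (1, 0, 0, 0)
  row 1: subtract 8×row3 = (0, 1, 0, 0)
  row 2: subtract 5×row3 = (0, 0, 1, 0)

pivot columns: 0, 1, 2, 3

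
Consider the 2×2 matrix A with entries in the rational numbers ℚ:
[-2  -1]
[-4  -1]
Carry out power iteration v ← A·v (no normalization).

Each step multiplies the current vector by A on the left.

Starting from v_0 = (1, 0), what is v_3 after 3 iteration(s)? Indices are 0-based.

v_3 = (-28, -44)

v_0 = (1, 0).
v_1 = A·v_0 = (-2, -4).
v_2 = A·v_1 = (8, 12).
v_3 = A·v_2 = (-28, -44).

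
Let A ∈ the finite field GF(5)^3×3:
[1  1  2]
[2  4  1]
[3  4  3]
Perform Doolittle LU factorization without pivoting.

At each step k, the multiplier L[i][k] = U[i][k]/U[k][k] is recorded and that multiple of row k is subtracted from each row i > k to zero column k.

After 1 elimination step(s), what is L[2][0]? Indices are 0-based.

k=0: U[0][0]=1
  eliminate (1,0): mult=2, new row 1: (0, 2, 2); set L[1][0]=2
  eliminate (2,0): mult=3, new row 2: (0, 1, 2); set L[2][0]=3

L[2][0] = 3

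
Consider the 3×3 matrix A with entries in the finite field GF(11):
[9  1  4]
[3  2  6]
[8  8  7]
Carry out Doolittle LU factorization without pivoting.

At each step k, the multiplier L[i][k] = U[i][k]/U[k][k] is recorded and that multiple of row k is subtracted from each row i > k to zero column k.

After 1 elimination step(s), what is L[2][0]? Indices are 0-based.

L[2][0] = 7

Step 1: pivot at (0,0) is 9.
  row1 ← row1 − (4)·row0  ⇒  L[1][0]=4, U row1=(0, 9, 1)
  row2 ← row2 − (7)·row0  ⇒  L[2][0]=7, U row2=(0, 1, 1)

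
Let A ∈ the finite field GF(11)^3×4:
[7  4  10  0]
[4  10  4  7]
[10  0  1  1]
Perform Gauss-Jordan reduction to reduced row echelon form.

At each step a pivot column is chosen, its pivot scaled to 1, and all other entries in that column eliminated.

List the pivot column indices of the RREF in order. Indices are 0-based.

pivot columns: 0, 1, 2

step 1: normalize row 0 (÷7) = (1, 10, 3, 0)
  row 1: subtract 4×row0 = (0, 3, 3, 7)
  row 2: subtract 10×row0 = (0, 10, 4, 1)
step 2: normalize row 1 (÷3) = (0, 1, 1, 6)
  row 0: subtract 10×row1 = (1, 0, 4, 6)
  row 2: subtract 10×row1 = (0, 0, 5, 7)
step 3: normalize row 2 (÷5) = (0, 0, 1, 8)
  row 0: subtract 4×row2 = (1, 0, 0, 7)
  row 1: subtract 1×row2 = (0, 1, 0, 9)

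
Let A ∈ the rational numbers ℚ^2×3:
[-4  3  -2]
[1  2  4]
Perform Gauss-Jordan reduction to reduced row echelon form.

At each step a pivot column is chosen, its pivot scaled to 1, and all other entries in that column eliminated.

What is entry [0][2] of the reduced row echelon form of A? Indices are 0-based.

[1] R0 /= -4  ⇒  (1, -3/4, 1/2)
     R1 -= 1·R0  ⇒  (0, 11/4, 7/2)
[2] R1 /= 11/4  ⇒  (0, 1, 14/11)
     R0 -= -3/4·R1  ⇒  (1, 0, 16/11)

M[0][2] = 16/11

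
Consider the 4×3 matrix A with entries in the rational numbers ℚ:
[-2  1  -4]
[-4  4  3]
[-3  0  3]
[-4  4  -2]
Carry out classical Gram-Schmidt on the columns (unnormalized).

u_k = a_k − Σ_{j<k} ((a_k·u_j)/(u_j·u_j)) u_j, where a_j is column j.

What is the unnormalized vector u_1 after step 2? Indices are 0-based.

Step 1: u_0 = a_0 = (-2, -4, -3, -4).
Step 2: u_1 = a_1 − (-34/45)·u_0 = (-23/45, 44/45, -34/15, 44/45).

u_1 = (-23/45, 44/45, -34/15, 44/45)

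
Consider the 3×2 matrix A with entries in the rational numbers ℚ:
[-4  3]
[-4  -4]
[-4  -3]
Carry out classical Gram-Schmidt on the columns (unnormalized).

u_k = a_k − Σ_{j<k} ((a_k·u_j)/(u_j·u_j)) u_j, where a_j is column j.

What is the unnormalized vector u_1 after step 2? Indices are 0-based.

u_1 = (13/3, -8/3, -5/3)

Step 1: u_0 = a_0 = (-4, -4, -4).
Step 2: u_1 = a_1 − (1/3)·u_0 = (13/3, -8/3, -5/3).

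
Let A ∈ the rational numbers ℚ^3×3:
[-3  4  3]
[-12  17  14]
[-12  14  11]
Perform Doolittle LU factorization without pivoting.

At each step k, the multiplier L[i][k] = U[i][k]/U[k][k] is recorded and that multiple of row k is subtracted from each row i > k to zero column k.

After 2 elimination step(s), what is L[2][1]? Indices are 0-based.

L[2][1] = -2

Step 1: pivot at (0,0) is -3.
  row1 ← row1 − (4)·row0  ⇒  L[1][0]=4, U row1=(0, 1, 2)
  row2 ← row2 − (4)·row0  ⇒  L[2][0]=4, U row2=(0, -2, -1)
Step 2: pivot at (1,1) is 1.
  row2 ← row2 − (-2)·row1  ⇒  L[2][1]=-2, U row2=(0, 0, 3)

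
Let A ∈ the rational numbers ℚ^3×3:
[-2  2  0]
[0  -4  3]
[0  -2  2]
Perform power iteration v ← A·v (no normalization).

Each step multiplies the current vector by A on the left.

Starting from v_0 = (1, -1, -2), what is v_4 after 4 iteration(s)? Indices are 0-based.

v_0 = (1, -1, -2).
v_1 = A·v_0 = (-4, -2, -2).
v_2 = A·v_1 = (4, 2, 0).
v_3 = A·v_2 = (-4, -8, -4).
v_4 = A·v_3 = (-8, 20, 8).

v_4 = (-8, 20, 8)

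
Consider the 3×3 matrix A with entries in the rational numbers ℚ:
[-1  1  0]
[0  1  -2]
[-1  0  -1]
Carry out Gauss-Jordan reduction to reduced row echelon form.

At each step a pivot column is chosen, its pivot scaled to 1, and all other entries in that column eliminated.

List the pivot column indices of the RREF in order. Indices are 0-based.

pivot columns: 0, 1, 2

[1] R0 /= -1  ⇒  (1, -1, 0)
     R2 -= -1·R0  ⇒  (0, -1, -1)
[2] R1 /= 1  ⇒  (0, 1, -2)
     R0 -= -1·R1  ⇒  (1, 0, -2)
     R2 -= -1·R1  ⇒  (0, 0, -3)
[3] R2 /= -3  ⇒  (0, 0, 1)
     R0 -= -2·R2  ⇒  (1, 0, 0)
     R1 -= -2·R2  ⇒  (0, 1, 0)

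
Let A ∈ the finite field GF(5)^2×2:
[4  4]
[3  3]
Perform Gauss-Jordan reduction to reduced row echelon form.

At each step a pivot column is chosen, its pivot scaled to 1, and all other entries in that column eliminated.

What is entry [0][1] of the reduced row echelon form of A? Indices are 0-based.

M[0][1] = 1

step 1: normalize row 0 (÷4) = (1, 1)
  row 1: subtract 3×row0 = (0, 0)
skip col 1 (zero from row 1)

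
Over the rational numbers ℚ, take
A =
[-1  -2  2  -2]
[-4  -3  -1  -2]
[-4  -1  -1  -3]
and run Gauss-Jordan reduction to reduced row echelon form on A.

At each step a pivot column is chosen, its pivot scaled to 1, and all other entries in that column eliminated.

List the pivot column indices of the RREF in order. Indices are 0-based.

pivot columns: 0, 1, 2

step 1: normalize row 0 (÷-1) = (1, 2, -2, 2)
  row 1: subtract -4×row0 = (0, 5, -9, 6)
  row 2: subtract -4×row0 = (0, 7, -9, 5)
step 2: normalize row 1 (÷5) = (0, 1, -9/5, 6/5)
  row 0: subtract 2×row1 = (1, 0, 8/5, -2/5)
  row 2: subtract 7×row1 = (0, 0, 18/5, -17/5)
step 3: normalize row 2 (÷18/5) = (0, 0, 1, -17/18)
  row 0: subtract 8/5×row2 = (1, 0, 0, 10/9)
  row 1: subtract -9/5×row2 = (0, 1, 0, -1/2)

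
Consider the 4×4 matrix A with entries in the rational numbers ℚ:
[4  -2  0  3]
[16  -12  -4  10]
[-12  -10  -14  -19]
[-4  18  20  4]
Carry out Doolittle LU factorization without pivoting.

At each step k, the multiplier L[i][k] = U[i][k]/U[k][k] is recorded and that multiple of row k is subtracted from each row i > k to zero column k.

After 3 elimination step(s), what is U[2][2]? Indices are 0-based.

U[2][2] = 2

k=0: U[0][0]=4
  eliminate (1,0): mult=4, new row 1: (0, -4, -4, -2); set L[1][0]=4
  eliminate (2,0): mult=-3, new row 2: (0, -16, -14, -10); set L[2][0]=-3
  eliminate (3,0): mult=-1, new row 3: (0, 16, 20, 7); set L[3][0]=-1
k=1: U[1][1]=-4
  eliminate (2,1): mult=4, new row 2: (0, 0, 2, -2); set L[2][1]=4
  eliminate (3,1): mult=-4, new row 3: (0, 0, 4, -1); set L[3][1]=-4
k=2: U[2][2]=2
  eliminate (3,2): mult=2, new row 3: (0, 0, 0, 3); set L[3][2]=2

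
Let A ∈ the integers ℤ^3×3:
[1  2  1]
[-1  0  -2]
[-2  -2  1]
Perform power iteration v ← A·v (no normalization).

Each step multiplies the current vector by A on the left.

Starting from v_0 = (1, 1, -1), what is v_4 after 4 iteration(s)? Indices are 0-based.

v_4 = (25, 46, -79)

v_0 = (1, 1, -1).
v_1 = A·v_0 = (2, 1, -5).
v_2 = A·v_1 = (-1, 8, -11).
v_3 = A·v_2 = (4, 23, -25).
v_4 = A·v_3 = (25, 46, -79).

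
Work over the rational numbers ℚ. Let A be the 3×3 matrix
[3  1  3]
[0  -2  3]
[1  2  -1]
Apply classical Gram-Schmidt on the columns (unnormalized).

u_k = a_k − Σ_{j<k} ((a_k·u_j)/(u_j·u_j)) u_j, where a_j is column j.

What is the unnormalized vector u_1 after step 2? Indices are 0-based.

Step 1: u_0 = a_0 = (3, 0, 1).
Step 2: u_1 = a_1 − (1/2)·u_0 = (-1/2, -2, 3/2).

u_1 = (-1/2, -2, 3/2)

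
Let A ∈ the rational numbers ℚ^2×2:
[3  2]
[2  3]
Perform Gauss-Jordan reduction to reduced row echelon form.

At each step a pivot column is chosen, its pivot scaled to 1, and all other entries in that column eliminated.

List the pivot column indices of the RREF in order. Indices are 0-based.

pivot(0,0)=3: scale R0 → (1, 2/3)
  clear (1,0): R1 −= (2)R0 → (0, 5/3)
pivot(1,1)=5/3: scale R1 → (0, 1)
  clear (0,1): R0 −= (2/3)R1 → (1, 0)

pivot columns: 0, 1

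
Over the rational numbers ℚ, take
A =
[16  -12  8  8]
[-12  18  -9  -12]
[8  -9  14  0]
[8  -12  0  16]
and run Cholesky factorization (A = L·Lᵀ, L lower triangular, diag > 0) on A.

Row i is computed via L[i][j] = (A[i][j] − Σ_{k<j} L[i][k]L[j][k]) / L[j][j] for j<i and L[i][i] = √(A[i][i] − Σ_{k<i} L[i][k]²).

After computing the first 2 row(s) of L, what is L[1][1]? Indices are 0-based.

L[1][1] = 3

Step 1: L[0][0] = √(16) = 4.
  L[1][0] = (-12) / L[0][0] = -3.
Step 2: L[1][1] = √(9) = 3.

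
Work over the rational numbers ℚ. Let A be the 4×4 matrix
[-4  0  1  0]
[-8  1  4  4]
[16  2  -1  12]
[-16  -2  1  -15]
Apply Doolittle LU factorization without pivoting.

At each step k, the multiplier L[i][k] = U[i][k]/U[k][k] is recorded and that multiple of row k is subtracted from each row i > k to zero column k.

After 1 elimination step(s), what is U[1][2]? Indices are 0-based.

k=0: U[0][0]=-4
  eliminate (1,0): mult=2, new row 1: (0, 1, 2, 4); set L[1][0]=2
  eliminate (2,0): mult=-4, new row 2: (0, 2, 3, 12); set L[2][0]=-4
  eliminate (3,0): mult=4, new row 3: (0, -2, -3, -15); set L[3][0]=4

U[1][2] = 2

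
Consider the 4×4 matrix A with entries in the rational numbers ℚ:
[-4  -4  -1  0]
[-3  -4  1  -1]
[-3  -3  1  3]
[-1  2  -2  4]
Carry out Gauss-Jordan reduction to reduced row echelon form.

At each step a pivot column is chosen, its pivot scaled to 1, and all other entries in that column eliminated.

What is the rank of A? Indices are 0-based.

pivot(0,0)=-4: scale R0 → (1, 1, 1/4, 0)
  clear (1,0): R1 −= (-3)R0 → (0, -1, 7/4, -1)
  clear (2,0): R2 −= (-3)R0 → (0, 0, 7/4, 3)
  clear (3,0): R3 −= (-1)R0 → (0, 3, -7/4, 4)
pivot(1,1)=-1: scale R1 → (0, 1, -7/4, 1)
  clear (0,1): R0 −= (1)R1 → (1, 0, 2, -1)
  clear (3,1): R3 −= (3)R1 → (0, 0, 7/2, 1)
pivot(2,2)=7/4: scale R2 → (0, 0, 1, 12/7)
  clear (0,2): R0 −= (2)R2 → (1, 0, 0, -31/7)
  clear (1,2): R1 −= (-7/4)R2 → (0, 1, 0, 4)
  clear (3,2): R3 −= (7/2)R2 → (0, 0, 0, -5)
pivot(3,3)=-5: scale R3 → (0, 0, 0, 1)
  clear (0,3): R0 −= (-31/7)R3 → (1, 0, 0, 0)
  clear (1,3): R1 −= (4)R3 → (0, 1, 0, 0)
  clear (2,3): R2 −= (12/7)R3 → (0, 0, 1, 0)

rank = 4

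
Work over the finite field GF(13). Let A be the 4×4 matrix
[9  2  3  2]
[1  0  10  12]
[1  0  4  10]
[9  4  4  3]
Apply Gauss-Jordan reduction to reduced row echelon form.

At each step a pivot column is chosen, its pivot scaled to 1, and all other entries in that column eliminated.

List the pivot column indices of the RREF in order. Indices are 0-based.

pivot columns: 0, 1, 2, 3

pivot(0,0)=9: scale R0 → (1, 6, 9, 6)
  clear (1,0): R1 −= (1)R0 → (0, 7, 1, 6)
  clear (2,0): R2 −= (1)R0 → (0, 7, 8, 4)
  clear (3,0): R3 −= (9)R0 → (0, 2, 1, 1)
pivot(1,1)=7: scale R1 → (0, 1, 2, 12)
  clear (0,1): R0 −= (6)R1 → (1, 0, 10, 12)
  clear (2,1): R2 −= (7)R1 → (0, 0, 7, 11)
  clear (3,1): R3 −= (2)R1 → (0, 0, 10, 3)
pivot(2,2)=7: scale R2 → (0, 0, 1, 9)
  clear (0,2): R0 −= (10)R2 → (1, 0, 0, 0)
  clear (1,2): R1 −= (2)R2 → (0, 1, 0, 7)
  clear (3,2): R3 −= (10)R2 → (0, 0, 0, 4)
pivot(3,3)=4: scale R3 → (0, 0, 0, 1)
  clear (1,3): R1 −= (7)R3 → (0, 1, 0, 0)
  clear (2,3): R2 −= (9)R3 → (0, 0, 1, 0)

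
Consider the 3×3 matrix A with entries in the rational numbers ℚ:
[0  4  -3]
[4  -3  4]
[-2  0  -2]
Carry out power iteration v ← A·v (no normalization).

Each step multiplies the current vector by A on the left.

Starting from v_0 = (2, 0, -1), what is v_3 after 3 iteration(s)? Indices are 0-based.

v_0 = (2, 0, -1).
v_1 = A·v_0 = (3, 4, -2).
v_2 = A·v_1 = (22, -8, -2).
v_3 = A·v_2 = (-26, 104, -40).

v_3 = (-26, 104, -40)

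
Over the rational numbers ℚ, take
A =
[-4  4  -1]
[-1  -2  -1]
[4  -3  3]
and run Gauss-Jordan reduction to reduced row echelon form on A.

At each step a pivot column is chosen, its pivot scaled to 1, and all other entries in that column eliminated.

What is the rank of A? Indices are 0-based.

rank = 3

step 1: normalize row 0 (÷-4) = (1, -1, 1/4)
  row 1: subtract -1×row0 = (0, -3, -3/4)
  row 2: subtract 4×row0 = (0, 1, 2)
step 2: normalize row 1 (÷-3) = (0, 1, 1/4)
  row 0: subtract -1×row1 = (1, 0, 1/2)
  row 2: subtract 1×row1 = (0, 0, 7/4)
step 3: normalize row 2 (÷7/4) = (0, 0, 1)
  row 0: subtract 1/2×row2 = (1, 0, 0)
  row 1: subtract 1/4×row2 = (0, 1, 0)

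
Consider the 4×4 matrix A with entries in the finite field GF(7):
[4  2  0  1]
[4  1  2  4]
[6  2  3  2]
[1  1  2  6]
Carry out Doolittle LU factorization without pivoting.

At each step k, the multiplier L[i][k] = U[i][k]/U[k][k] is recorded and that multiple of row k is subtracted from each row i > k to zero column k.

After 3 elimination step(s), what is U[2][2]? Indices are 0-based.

U[2][2] = 1

k=0: U[0][0]=4
  eliminate (1,0): mult=1, new row 1: (0, 6, 2, 3); set L[1][0]=1
  eliminate (2,0): mult=5, new row 2: (0, 6, 3, 4); set L[2][0]=5
  eliminate (3,0): mult=2, new row 3: (0, 4, 2, 4); set L[3][0]=2
k=1: U[1][1]=6
  eliminate (2,1): mult=1, new row 2: (0, 0, 1, 1); set L[2][1]=1
  eliminate (3,1): mult=3, new row 3: (0, 0, 3, 2); set L[3][1]=3
k=2: U[2][2]=1
  eliminate (3,2): mult=3, new row 3: (0, 0, 0, 6); set L[3][2]=3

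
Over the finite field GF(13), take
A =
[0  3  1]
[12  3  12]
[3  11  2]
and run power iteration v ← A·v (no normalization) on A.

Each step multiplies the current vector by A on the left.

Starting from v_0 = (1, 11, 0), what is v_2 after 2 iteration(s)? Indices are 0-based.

v_2 = (12, 4, 10)

v_0 = (1, 11, 0).
v_1 = A·v_0 = (7, 6, 7).
v_2 = A·v_1 = (12, 4, 10).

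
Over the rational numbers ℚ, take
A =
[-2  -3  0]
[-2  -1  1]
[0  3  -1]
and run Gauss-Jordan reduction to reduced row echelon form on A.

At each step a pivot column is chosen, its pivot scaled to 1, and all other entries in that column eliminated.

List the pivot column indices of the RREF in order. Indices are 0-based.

pivot(0,0)=-2: scale R0 → (1, 3/2, 0)
  clear (1,0): R1 −= (-2)R0 → (0, 2, 1)
pivot(1,1)=2: scale R1 → (0, 1, 1/2)
  clear (0,1): R0 −= (3/2)R1 → (1, 0, -3/4)
  clear (2,1): R2 −= (3)R1 → (0, 0, -5/2)
pivot(2,2)=-5/2: scale R2 → (0, 0, 1)
  clear (0,2): R0 −= (-3/4)R2 → (1, 0, 0)
  clear (1,2): R1 −= (1/2)R2 → (0, 1, 0)

pivot columns: 0, 1, 2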